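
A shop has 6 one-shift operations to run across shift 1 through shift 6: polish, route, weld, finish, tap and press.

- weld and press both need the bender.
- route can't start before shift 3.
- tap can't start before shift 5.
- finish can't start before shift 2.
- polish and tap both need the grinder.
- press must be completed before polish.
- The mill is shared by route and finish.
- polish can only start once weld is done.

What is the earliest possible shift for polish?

Precedence pushes polish to at least shift 2.
polish at shift 3 is achievable: polish -> shift 3; tap -> shift 5; weld -> shift 1; press -> shift 2; route -> shift 3; finish -> shift 2.
Nothing earlier works — the conflict constraints rule out every shift before shift 3.

shift 3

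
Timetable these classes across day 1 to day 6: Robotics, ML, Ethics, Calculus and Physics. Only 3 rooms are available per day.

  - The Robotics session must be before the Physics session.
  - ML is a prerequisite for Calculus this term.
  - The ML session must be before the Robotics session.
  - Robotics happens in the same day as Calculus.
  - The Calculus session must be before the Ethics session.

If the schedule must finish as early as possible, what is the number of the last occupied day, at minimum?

The precedence chain requires at least 3 distinct days.
With at most 3 per day and 5 classes, at least 2 days are needed.
3 works (last occupied day: day 3): for example ML -> day 1, Robotics -> day 2, Calculus -> day 2, Physics -> day 3, Ethics -> day 3.

3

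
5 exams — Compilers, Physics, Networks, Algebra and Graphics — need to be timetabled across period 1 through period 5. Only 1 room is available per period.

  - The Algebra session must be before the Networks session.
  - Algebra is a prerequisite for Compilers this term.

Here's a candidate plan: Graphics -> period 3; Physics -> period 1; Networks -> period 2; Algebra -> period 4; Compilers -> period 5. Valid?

The Algebra session must be before the Networks session — violated.
Algebra is a prerequisite for Compilers this term — holds.
Only 1 room is available per period — holds.

Invalid. The Algebra session must be before the Networks session.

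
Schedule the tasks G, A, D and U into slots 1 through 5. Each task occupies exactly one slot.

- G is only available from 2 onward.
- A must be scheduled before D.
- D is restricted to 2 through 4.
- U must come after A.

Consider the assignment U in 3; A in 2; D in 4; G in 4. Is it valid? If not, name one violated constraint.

Yes, all constraints hold

D is restricted to 2 through 4 — holds.
A must be scheduled before D — holds.
U must come after A — holds.
G is only available from 2 onward — holds.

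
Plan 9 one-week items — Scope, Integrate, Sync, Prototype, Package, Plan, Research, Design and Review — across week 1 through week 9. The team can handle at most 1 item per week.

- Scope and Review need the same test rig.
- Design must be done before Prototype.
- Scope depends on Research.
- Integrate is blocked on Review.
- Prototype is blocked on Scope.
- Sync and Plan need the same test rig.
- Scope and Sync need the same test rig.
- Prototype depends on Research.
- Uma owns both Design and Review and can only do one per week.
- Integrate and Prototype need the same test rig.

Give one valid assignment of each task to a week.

Sync=week 7; Integrate=week 6; Prototype=week 4; Plan=week 9; Research=week 1; Package=week 8; Scope=week 2; Review=week 5; Design=week 3

Checking: Design(week 3) before Prototype(week 4); Research(week 1) before Prototype(week 4); Scope(week 2) before Prototype(week 4); Review(week 5) before Integrate(week 6); Research(week 1) before Scope(week 2); Scope(week 2) != Sync(week 7); Scope(week 2) != Review(week 5); Integrate(week 6) != Prototype(week 4); Design(week 3) != Review(week 5); Sync(week 7) != Plan(week 9); max 1 per week (cap 1).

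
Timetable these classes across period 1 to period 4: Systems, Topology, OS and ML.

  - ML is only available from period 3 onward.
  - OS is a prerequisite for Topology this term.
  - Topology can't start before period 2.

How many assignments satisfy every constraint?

Splitting on Systems: it can be period 1 (12), period 2 (12), period 3 (12), period 4 (12). Listing each branch's schedules as (Topology, OS, ML) by period number:
Systems=period 1: (2,1,3) (2,1,4) (3,1,3) (3,1,4) (3,2,3) (3,2,4) (4,1,3) (4,1,4) (4,2,3) (4,2,4) (4,3,3) (4,3,4) — 12.
Systems=period 2: (2,1,3) (2,1,4) (3,1,3) (3,1,4) (3,2,3) (3,2,4) (4,1,3) (4,1,4) (4,2,3) (4,2,4) (4,3,3) (4,3,4) — 12.
Systems=period 3: (2,1,3) (2,1,4) (3,1,3) (3,1,4) (3,2,3) (3,2,4) (4,1,3) (4,1,4) (4,2,3) (4,2,4) (4,3,3) (4,3,4) — 12.
Systems=period 4: (2,1,3) (2,1,4) (3,1,3) (3,1,4) (3,2,3) (3,2,4) (4,1,3) (4,1,4) (4,2,3) (4,2,4) (4,3,3) (4,3,4) — 12.
Summing: 12 + 12 + 12 + 12 = 48.

48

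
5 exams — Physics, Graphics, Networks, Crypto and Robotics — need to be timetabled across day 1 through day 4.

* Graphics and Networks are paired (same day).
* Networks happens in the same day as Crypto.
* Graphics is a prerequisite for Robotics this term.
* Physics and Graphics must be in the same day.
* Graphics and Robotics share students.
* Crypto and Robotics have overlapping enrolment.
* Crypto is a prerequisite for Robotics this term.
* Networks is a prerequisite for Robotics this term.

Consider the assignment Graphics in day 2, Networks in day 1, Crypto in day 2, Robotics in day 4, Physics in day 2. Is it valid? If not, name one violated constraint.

No — it violates: Graphics and Networks are paired (same day)

Physics and Graphics must be in the same day — holds.
Networks is a prerequisite for Robotics this term — holds.
Graphics and Robotics share students — holds.
Graphics is a prerequisite for Robotics this term — holds.
Graphics and Networks are paired (same day) — violated.
Crypto is a prerequisite for Robotics this term — holds.
Networks happens in the same day as Crypto — violated.
Crypto and Robotics have overlapping enrolment — holds.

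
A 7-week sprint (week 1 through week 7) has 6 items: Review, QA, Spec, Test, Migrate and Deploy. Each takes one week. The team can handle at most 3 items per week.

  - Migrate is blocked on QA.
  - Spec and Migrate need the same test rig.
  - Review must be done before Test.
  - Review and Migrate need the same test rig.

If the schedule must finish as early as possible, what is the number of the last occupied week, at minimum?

week 2

The precedence chain requires at least 2 distinct weeks.
With at most 3 per week and 6 work items, at least 2 weeks are needed.
2 works (last occupied week: week 2): for example Migrate in week 2, Test in week 2, QA in week 1, Deploy in week 2, Spec in week 1, Review in week 1.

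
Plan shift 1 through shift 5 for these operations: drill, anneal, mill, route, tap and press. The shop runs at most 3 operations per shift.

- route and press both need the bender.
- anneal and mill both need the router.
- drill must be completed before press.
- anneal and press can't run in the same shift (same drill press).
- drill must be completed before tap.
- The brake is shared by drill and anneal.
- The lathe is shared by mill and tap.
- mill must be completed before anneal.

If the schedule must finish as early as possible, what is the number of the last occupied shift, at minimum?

shift 3

The precedence chain requires at least 2 distinct shifts.
With at most 3 per shift and 6 operations, at least 2 shifts are needed.
Could 2 shifts be enough, i.e. nothing placed later than shift 2? No: press must come after drill (at shift 1 or later) → {shift 2}; anneal must come after mill (at shift 1 or later) → {shift 2}; press can't share with anneal (shift 2) → nothing is left.
So 2 shifts is not enough.
3 works (last occupied shift: shift 3): for example drill -> shift 1, tap -> shift 2, press -> shift 3, anneal -> shift 2, route -> shift 1, mill -> shift 1.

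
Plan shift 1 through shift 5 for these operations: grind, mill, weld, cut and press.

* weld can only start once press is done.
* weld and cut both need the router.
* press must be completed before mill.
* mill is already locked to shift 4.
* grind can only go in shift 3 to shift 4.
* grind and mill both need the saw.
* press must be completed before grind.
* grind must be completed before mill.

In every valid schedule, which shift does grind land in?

shift 3

grind's window is shift 3–shift 4.
mill is fixed at shift 4, and grind can't share a shift with mill.
So grind must be shift 3.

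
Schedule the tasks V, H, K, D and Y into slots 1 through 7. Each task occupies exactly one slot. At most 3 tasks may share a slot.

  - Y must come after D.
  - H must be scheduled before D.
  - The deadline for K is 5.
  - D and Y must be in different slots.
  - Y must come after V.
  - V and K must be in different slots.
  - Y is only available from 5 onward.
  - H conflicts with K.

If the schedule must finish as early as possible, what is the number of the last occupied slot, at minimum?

The precedence chain requires at least 3 distinct slots.
With at most 3 per slot and 5 tasks, at least 2 slots are needed.
Y can't be placed before 5, so the schedule must run through at least slot 5.
5 works (last occupied slot: 5): for example K in 2; V in 1; D in 2; Y in 5; H in 1.

5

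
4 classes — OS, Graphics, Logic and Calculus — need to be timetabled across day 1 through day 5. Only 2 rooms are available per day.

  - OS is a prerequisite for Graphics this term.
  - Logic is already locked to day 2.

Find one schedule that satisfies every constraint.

Calculus in day 1, OS in day 1, Logic in day 2, Graphics in day 2

Checking: OS(day 1) before Graphics(day 2); Logic=day 2 in [day 2,day 2]; max 2 per day (cap 2).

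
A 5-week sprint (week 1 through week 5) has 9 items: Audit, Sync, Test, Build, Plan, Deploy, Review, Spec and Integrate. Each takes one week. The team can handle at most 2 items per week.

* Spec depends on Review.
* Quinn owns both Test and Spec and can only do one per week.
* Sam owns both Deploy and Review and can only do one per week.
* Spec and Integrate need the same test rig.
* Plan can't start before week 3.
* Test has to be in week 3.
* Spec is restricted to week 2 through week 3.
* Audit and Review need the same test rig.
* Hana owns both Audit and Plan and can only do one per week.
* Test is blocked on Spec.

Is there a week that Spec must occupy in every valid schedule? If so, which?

Spec's window is week 2–week 3.
Test is fixed at week 3, and Spec can't share a week with Test.
So Spec must be week 2.

week 2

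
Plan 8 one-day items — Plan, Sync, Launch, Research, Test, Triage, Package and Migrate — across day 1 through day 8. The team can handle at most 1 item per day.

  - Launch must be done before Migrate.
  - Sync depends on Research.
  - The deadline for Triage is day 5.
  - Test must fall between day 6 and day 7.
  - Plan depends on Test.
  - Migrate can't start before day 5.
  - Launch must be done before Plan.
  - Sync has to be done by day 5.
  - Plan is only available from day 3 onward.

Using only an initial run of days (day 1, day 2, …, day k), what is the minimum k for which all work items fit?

8

The precedence chain requires at least 2 distinct days.
With at most 1 per day and 8 work items, at least 8 days are needed.
Propagating the time windows through the other constraints, Plan can't land before day 7, so the schedule must run through at least day 7.
8 works (last occupied day: day 8): for example Research -> day 1; Test -> day 6; Sync -> day 2; Launch -> day 4; Migrate -> day 5; Triage -> day 3; Package -> day 8; Plan -> day 7.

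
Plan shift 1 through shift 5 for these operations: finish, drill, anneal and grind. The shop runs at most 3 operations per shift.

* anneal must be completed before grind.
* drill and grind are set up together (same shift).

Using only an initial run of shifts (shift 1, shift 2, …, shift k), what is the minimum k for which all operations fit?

The precedence chain requires at least 2 distinct shifts.
With at most 3 per shift and 4 operations, at least 2 shifts are needed.
2 works (last occupied shift: shift 2): for example finish in shift 1; drill in shift 2; anneal in shift 1; grind in shift 2.

2 shifts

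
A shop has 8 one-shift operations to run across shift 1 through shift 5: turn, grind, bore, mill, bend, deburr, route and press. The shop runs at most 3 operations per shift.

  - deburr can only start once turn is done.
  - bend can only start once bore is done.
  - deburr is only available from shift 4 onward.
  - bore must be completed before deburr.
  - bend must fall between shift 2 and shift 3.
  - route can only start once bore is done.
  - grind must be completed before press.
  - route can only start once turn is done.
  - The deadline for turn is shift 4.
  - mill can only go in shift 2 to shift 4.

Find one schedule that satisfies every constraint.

route in shift 2, grind in shift 1, bore in shift 1, mill in shift 2, turn in shift 1, bend in shift 2, deburr in shift 4, press in shift 3

Checking: bore(shift 1) before deburr(shift 4); bore(shift 1) before route(shift 2); bore(shift 1) before bend(shift 2); grind(shift 1) before press(shift 3); turn(shift 1) before deburr(shift 4); turn(shift 1) before route(shift 2); turn=shift 1 in [shift 1,shift 4]; bend=shift 2 in [shift 2,shift 3]; deburr=shift 4 in [shift 4,shift 5]; mill=shift 2 in [shift 2,shift 4]; max 3 per shift (cap 3).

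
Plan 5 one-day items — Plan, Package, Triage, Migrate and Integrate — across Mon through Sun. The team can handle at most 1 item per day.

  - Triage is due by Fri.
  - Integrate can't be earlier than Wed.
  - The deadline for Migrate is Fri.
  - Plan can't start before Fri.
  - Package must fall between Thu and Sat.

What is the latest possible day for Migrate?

Migrate's own window allows nothing later than Fri.
Migrate at Fri is achievable: Triage in Mon, Integrate in Wed, Migrate in Fri, Plan in Sat, Package in Thu.

Fri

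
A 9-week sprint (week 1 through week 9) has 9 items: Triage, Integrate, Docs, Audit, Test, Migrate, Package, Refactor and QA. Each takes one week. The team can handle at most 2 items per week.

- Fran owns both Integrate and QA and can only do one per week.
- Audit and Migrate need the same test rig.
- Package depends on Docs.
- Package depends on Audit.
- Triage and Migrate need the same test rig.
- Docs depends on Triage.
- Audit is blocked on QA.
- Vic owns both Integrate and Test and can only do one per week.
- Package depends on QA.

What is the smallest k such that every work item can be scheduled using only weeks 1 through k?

5

The precedence chain requires at least 3 distinct weeks.
With at most 2 per week and 9 work items, at least 5 weeks are needed.
5 works (last occupied week: week 5): for example Package=week 3, Refactor=week 5, Audit=week 2, Migrate=week 4, Triage=week 1, Integrate=week 3, Test=week 4, Docs=week 2, QA=week 1.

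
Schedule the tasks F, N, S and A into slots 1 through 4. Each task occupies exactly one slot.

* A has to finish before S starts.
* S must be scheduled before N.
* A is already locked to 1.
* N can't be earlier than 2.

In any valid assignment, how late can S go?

Precedence pushes S to at least 2; downstream work caps S at 3.
S at 3 is achievable: F=1; N=4; S=3; A=1.

3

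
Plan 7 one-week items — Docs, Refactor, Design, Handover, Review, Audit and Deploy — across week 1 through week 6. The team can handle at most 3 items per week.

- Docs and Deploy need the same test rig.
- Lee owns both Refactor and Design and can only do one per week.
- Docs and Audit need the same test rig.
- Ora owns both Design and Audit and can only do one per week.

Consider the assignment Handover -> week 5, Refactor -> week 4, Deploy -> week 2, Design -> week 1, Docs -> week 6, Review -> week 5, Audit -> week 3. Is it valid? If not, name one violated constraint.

Valid

Lee owns both Refactor and Design and can only do one per week — holds.
Docs and Audit need the same test rig — holds.
The team can handle at most 3 items per week — holds.
Ora owns both Design and Audit and can only do one per week — holds.
Docs and Deploy need the same test rig — holds.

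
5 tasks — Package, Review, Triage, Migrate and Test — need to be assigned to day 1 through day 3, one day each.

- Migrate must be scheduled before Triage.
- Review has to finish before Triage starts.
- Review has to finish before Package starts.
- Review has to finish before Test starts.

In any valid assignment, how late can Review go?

day 2

Downstream work caps Review at day 2.
Review at day 2 is achievable: Test in day 3, Triage in day 3, Migrate in day 1, Review in day 2, Package in day 3.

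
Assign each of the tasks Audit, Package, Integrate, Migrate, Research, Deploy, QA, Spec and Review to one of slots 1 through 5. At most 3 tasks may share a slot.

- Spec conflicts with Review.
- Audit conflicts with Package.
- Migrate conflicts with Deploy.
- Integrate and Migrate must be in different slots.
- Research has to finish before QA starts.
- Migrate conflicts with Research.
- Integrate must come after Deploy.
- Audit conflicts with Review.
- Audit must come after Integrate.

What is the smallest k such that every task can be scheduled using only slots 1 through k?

3

The precedence chain requires at least 3 distinct slots.
With at most 3 per slot and 9 tasks, at least 3 slots are needed.
3 works (last occupied slot: 3): for example Package=1; Review=2; QA=2; Deploy=1; Research=1; Integrate=2; Migrate=3; Audit=3; Spec=3.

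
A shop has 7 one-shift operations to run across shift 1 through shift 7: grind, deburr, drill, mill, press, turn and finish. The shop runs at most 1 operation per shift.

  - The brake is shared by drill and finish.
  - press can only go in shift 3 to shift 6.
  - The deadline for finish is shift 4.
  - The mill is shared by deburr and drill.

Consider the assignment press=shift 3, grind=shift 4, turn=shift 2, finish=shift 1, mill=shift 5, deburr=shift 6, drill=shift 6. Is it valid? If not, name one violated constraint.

No — it violates: The mill is shared by deburr and drill

The shop runs at most 1 operation per shift — violated.
The brake is shared by drill and finish — holds.
The deadline for finish is shift 4 — holds.
press can only go in shift 3 to shift 6 — holds.
The mill is shared by deburr and drill — violated.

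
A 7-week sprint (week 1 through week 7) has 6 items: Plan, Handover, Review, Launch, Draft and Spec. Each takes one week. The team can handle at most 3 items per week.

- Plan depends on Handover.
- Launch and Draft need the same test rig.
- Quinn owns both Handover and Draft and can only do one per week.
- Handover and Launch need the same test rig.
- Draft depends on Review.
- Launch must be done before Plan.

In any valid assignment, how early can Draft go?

week 2

Precedence pushes Draft to at least week 2.
Draft at week 2 is achievable: Spec in week 1; Handover in week 1; Draft in week 2; Launch in week 3; Review in week 1; Plan in week 4.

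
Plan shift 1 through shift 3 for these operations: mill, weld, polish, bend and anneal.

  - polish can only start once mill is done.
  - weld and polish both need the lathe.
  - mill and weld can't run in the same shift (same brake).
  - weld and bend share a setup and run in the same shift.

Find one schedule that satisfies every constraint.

anneal in shift 1; weld in shift 3; mill in shift 1; polish in shift 2; bend in shift 3

Checking: mill(shift 1) before polish(shift 2); mill(shift 1) != weld(shift 3); weld(shift 3) != polish(shift 2); weld = bend = shift 3.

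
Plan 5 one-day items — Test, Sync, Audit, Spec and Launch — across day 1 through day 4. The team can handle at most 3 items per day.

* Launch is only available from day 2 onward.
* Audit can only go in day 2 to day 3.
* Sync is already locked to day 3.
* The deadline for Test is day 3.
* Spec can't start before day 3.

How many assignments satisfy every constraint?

29

Splitting on Test: it can be day 1 (11), day 2 (11), day 3 (7). Listing each branch's schedules as (Sync, Audit, Spec, Launch) by day number:
Test=day 1: (3,2,3,2) (3,2,3,3) (3,2,3,4) (3,2,4,2) (3,2,4,3) (3,2,4,4) (3,3,3,2) (3,3,3,4) (3,3,4,2) (3,3,4,3) (3,3,4,4) — 11.
Test=day 2: (3,2,3,2) (3,2,3,3) (3,2,3,4) (3,2,4,2) (3,2,4,3) (3,2,4,4) (3,3,3,2) (3,3,3,4) (3,3,4,2) (3,3,4,3) (3,3,4,4) — 11.
Test=day 3: (3,2,3,2) (3,2,3,4) (3,2,4,2) (3,2,4,3) (3,2,4,4) (3,3,4,2) (3,3,4,4) — 7.
Summing: 11 + 11 + 7 = 29.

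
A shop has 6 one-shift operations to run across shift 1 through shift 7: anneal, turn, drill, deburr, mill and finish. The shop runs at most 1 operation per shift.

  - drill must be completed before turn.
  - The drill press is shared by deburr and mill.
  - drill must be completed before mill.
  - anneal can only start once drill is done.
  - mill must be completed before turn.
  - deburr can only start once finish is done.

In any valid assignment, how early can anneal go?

shift 2

Precedence pushes anneal to at least shift 2.
anneal at shift 2 is achievable: finish in shift 5; deburr in shift 6; drill in shift 1; mill in shift 3; turn in shift 4; anneal in shift 2.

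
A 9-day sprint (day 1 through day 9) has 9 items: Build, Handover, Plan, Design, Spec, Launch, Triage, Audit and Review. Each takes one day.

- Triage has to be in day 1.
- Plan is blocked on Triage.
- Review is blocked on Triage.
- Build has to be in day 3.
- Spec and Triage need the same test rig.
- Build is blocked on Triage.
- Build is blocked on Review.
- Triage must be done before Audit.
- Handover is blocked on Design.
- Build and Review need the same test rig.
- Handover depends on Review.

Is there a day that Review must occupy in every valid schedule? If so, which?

day 2

Triage is fixed at day 1 and must come before Review, so Review is at least day 2.
Build is fixed at day 3 and must come after Review, so Review is at most day 2.
So Review must be day 2.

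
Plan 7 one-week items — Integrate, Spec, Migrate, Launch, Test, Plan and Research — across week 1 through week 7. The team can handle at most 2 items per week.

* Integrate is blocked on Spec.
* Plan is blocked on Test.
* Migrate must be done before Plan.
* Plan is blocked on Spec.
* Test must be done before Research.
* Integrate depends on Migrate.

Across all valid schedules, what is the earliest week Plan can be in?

Precedence pushes Plan to at least week 2.
Plan at week 3 is achievable: Plan -> week 3; Integrate -> week 2; Test -> week 2; Research -> week 3; Migrate -> week 1; Launch -> week 4; Spec -> week 1.
Nothing earlier works — the capacity limit rule out every week before week 3.

week 3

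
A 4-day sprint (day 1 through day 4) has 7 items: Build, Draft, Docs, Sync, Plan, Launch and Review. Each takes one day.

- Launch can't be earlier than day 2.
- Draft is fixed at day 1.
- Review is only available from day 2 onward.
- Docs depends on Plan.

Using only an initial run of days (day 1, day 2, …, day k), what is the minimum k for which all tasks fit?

The precedence chain requires at least 2 distinct days.
2 works (last occupied day: day 2): for example Sync in day 1; Launch in day 2; Draft in day 1; Build in day 1; Docs in day 2; Review in day 2; Plan in day 1.

2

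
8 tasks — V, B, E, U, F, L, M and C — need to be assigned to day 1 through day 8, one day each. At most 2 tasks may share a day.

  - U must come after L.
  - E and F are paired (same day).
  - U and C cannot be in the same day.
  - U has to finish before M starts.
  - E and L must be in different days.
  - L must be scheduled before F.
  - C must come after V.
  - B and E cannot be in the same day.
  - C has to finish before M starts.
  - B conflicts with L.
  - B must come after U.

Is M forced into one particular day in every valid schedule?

M can be day 4 (e.g. E in day 5, B in day 3, L in day 1, V in day 1, C in day 3, U in day 2, M in day 4, F in day 5) or day 5 (e.g. L in day 1; F in day 4; E in day 4; C in day 3; M in day 5; B in day 3; U in day 2; V in day 1).

No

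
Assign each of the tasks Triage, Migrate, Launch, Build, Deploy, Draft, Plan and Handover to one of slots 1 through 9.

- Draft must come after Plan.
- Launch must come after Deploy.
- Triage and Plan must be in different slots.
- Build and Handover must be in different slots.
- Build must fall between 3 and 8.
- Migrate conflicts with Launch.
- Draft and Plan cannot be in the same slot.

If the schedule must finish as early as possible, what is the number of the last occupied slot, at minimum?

3

The precedence chain requires at least 2 distinct slots.
Build can't be placed before 3, so the schedule must run through at least slot 3.
3 works (last occupied slot: 3): for example Triage=2, Plan=1, Build=3, Handover=1, Draft=2, Deploy=1, Migrate=1, Launch=2.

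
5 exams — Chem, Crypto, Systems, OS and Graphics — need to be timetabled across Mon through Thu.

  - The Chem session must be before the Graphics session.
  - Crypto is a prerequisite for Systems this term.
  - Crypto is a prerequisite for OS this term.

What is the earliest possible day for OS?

Precedence pushes OS to at least Tue.
OS at Tue is achievable: OS in Tue; Systems in Tue; Graphics in Tue; Crypto in Mon; Chem in Mon.

Tue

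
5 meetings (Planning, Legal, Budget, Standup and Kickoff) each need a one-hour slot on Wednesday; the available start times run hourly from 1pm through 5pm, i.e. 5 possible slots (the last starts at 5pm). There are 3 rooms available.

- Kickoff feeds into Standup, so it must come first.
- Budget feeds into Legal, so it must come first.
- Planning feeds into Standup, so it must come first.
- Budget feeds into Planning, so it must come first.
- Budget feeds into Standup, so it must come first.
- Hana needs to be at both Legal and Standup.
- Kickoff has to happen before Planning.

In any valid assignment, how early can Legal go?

Precedence pushes Legal to at least 2pm.
Legal at 2pm is achievable: Budget in 1pm, Kickoff in 1pm, Legal in 2pm, Standup in 3pm, Planning in 2pm.

2pm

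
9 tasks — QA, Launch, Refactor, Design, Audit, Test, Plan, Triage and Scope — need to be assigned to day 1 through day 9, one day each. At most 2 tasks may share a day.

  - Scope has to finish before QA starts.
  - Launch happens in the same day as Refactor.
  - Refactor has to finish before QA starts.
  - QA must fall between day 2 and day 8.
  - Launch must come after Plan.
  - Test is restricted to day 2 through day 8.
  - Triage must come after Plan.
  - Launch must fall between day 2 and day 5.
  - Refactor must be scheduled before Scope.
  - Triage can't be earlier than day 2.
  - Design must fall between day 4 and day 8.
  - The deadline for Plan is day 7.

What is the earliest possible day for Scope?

Precedence pushes Scope to at least day 3; downstream work caps Scope at day 7.
Scope at day 3 is achievable: Plan -> day 1, QA -> day 4, Scope -> day 3, Launch -> day 2, Audit -> day 1, Design -> day 4, Test -> day 3, Refactor -> day 2, Triage -> day 5.

day 3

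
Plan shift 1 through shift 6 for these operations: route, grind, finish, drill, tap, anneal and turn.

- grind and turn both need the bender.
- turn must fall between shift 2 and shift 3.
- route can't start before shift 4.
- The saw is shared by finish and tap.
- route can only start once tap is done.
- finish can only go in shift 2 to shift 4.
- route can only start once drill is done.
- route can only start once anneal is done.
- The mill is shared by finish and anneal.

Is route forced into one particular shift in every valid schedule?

No

route can be shift 4 (e.g. finish in shift 2, route in shift 4, grind in shift 1, drill in shift 1, turn in shift 2, anneal in shift 1, tap in shift 1) or shift 5 (e.g. turn -> shift 2, tap -> shift 1, route -> shift 5, finish -> shift 2, drill -> shift 1, anneal -> shift 1, grind -> shift 1).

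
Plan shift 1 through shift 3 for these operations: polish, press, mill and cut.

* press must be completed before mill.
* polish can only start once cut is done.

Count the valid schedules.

9

Splitting on polish: it can be shift 2 (3), shift 3 (6). Listing each branch's schedules as (press, mill, cut) by shift number:
polish=shift 2: (1,2,1) (1,3,1) (2,3,1) — 3.
polish=shift 3: (1,2,1) (1,2,2) (1,3,1) (1,3,2) (2,3,1) (2,3,2) — 6.
Summing: 3 + 6 = 9.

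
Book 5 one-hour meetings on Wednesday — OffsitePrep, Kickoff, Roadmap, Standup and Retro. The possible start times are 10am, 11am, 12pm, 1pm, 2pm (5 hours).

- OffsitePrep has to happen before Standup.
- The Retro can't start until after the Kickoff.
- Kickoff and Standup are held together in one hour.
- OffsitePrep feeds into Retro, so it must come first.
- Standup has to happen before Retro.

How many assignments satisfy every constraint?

Splitting on OffsitePrep: it can be 10am (30), 11am (15), 12pm (5). Listing each branch's schedules as (Kickoff, Roadmap, Standup, Retro):
OffsitePrep=10am: (11am,10am,11am,12pm) (11am,10am,11am,1pm) (11am,10am,11am,2pm) (11am,11am,11am,12pm) (11am,11am,11am,1pm) (11am,11am,11am,2pm) (11am,12pm,11am,12pm) (11am,12pm,11am,1pm) (11am,12pm,11am,2pm) (11am,1pm,11am,12pm) (11am,1pm,11am,1pm) (11am,1pm,11am,2pm) (11am,2pm,11am,12pm) (11am,2pm,11am,1pm) (11am,2pm,11am,2pm) (12pm,10am,12pm,1pm) (12pm,10am,12pm,2pm) (12pm,11am,12pm,1pm) (12pm,11am,12pm,2pm) (12pm,12pm,12pm,1pm) (12pm,12pm,12pm,2pm) (12pm,1pm,12pm,1pm) (12pm,1pm,12pm,2pm) (12pm,2pm,12pm,1pm) (12pm,2pm,12pm,2pm) (1pm,10am,1pm,2pm) (1pm,11am,1pm,2pm) (1pm,12pm,1pm,2pm) (1pm,1pm,1pm,2pm) (1pm,2pm,1pm,2pm) — 30.
OffsitePrep=11am: (12pm,10am,12pm,1pm) (12pm,10am,12pm,2pm) (12pm,11am,12pm,1pm) (12pm,11am,12pm,2pm) (12pm,12pm,12pm,1pm) (12pm,12pm,12pm,2pm) (12pm,1pm,12pm,1pm) (12pm,1pm,12pm,2pm) (12pm,2pm,12pm,1pm) (12pm,2pm,12pm,2pm) (1pm,10am,1pm,2pm) (1pm,11am,1pm,2pm) (1pm,12pm,1pm,2pm) (1pm,1pm,1pm,2pm) (1pm,2pm,1pm,2pm) — 15.
OffsitePrep=12pm: (1pm,10am,1pm,2pm) (1pm,11am,1pm,2pm) (1pm,12pm,1pm,2pm) (1pm,1pm,1pm,2pm) (1pm,2pm,1pm,2pm) — 5.
Summing: 30 + 15 + 5 = 50.

50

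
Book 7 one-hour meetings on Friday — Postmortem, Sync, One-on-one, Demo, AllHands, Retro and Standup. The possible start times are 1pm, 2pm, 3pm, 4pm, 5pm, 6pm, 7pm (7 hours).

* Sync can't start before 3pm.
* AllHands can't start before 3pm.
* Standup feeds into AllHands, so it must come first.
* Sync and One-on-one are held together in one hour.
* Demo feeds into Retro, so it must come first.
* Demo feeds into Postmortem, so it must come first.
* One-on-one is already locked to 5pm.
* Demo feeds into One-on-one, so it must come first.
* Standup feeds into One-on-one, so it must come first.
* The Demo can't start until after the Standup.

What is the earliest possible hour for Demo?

2pm

Precedence pushes Demo to at least 2pm; downstream work caps Demo at 4pm.
Demo at 2pm is achievable: Retro -> 3pm; Demo -> 2pm; One-on-one -> 5pm; Standup -> 1pm; AllHands -> 3pm; Postmortem -> 3pm; Sync -> 5pm.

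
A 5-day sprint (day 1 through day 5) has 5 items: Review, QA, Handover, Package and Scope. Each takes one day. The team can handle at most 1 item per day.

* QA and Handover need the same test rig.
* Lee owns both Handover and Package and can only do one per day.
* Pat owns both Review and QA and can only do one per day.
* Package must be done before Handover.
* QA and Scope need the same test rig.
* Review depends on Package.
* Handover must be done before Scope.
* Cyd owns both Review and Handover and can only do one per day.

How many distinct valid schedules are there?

15

Splitting on Review: it can be day 2 (3), day 3 (4), day 4 (4), day 5 (4). Listing each branch's schedules as (QA, Handover, Package, Scope) by day number:
Review=day 2: (3,4,1,5) (4,3,1,5) (5,3,1,4) — 3.
Review=day 3: (1,4,2,5) (2,4,1,5) (4,2,1,5) (5,2,1,4) — 4.
Review=day 4: (1,3,2,5) (2,3,1,5) (3,2,1,5) (5,2,1,3) — 4.
Review=day 5: (1,3,2,4) (2,3,1,4) (3,2,1,4) (4,2,1,3) — 4.
Summing: 3 + 4 + 4 + 4 = 15.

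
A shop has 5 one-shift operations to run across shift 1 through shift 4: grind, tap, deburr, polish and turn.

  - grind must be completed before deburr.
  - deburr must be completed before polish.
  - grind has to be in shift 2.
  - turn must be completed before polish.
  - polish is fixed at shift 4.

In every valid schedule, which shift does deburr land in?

grind is fixed at shift 2 and must come before deburr, so deburr is at least shift 3.
polish is fixed at shift 4 and must come after deburr, so deburr is at most shift 3.
So deburr must be shift 3.

shift 3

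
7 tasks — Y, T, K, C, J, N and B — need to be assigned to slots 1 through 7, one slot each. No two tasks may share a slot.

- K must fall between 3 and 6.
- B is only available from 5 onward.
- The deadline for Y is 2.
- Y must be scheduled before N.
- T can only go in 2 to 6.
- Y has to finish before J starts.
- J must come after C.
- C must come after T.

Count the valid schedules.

Splitting on T: it can be 2 (30), 3 (7), 4 (3). Listing each branch's schedules as (Y, K, C, J, N, B):
T=2: (1,3,4,5,6,7) (1,3,4,5,7,6) (1,3,4,6,5,7) (1,3,4,6,7,5) (1,3,4,7,5,6) (1,3,4,7,6,5) (1,3,5,6,4,7) (1,3,5,7,4,6) (1,3,6,7,4,5) (1,4,3,5,6,7) (1,4,3,5,7,6) (1,4,3,6,5,7) (1,4,3,6,7,5) (1,4,3,7,5,6) (1,4,3,7,6,5) (1,4,5,6,3,7) (1,4,5,7,3,6) (1,4,6,7,3,5) (1,5,3,4,6,7) (1,5,3,4,7,6) (1,5,3,6,4,7) (1,5,3,7,4,6) (1,5,4,6,3,7) (1,5,4,7,3,6) (1,6,3,4,5,7) (1,6,3,4,7,5) (1,6,3,5,4,7) (1,6,3,7,4,5) (1,6,4,5,3,7) (1,6,4,7,3,5) — 30.
T=3: (1,4,5,6,2,7) (1,4,5,7,2,6) (1,4,6,7,2,5) (1,5,4,6,2,7) (1,5,4,7,2,6) (1,6,4,5,2,7) (1,6,4,7,2,5) — 7.
T=4: (1,3,5,6,2,7) (1,3,5,7,2,6) (1,3,6,7,2,5) — 3.
Summing: 30 + 7 + 3 = 40.

40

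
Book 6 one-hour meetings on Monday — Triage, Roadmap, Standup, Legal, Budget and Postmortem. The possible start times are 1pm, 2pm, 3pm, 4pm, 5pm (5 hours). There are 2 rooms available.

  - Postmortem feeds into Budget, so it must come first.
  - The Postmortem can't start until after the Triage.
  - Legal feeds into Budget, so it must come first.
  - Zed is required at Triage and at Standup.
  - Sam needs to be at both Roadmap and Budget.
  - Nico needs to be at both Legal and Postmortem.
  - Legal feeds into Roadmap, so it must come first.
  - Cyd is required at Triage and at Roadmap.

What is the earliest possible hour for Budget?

Precedence pushes Budget to at least 3pm.
Budget at 3pm is achievable: Standup in 3pm, Roadmap in 2pm, Postmortem in 2pm, Budget in 3pm, Triage in 1pm, Legal in 1pm.

3pm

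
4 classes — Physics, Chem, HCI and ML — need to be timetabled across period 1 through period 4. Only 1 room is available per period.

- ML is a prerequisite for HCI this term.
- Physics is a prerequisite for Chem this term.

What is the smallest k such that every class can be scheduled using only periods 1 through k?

4

The precedence chain requires at least 2 distinct periods.
With at most 1 per period and 4 classes, at least 4 periods are needed.
4 works (last occupied period: period 4): for example HCI -> period 4, ML -> period 3, Physics -> period 1, Chem -> period 2.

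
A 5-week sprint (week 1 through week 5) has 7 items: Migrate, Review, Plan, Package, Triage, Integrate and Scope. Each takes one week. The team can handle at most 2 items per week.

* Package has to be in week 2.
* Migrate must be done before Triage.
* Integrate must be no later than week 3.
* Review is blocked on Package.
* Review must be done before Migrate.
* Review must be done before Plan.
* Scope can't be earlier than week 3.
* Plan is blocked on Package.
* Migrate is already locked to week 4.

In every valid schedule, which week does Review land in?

Package is fixed at week 2 and must come before Review, so Review is at least week 3.
Migrate is fixed at week 4 and must come after Review, so Review is at most week 3.
So Review must be week 3.

week 3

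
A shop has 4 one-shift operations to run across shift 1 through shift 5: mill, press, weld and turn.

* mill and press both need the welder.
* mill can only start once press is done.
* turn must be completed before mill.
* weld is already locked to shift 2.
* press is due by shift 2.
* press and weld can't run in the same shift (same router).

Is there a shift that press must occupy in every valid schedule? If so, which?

press's window is shift 1–shift 2.
weld is fixed at shift 2, and press can't share a shift with weld.
So press must be shift 1.

shift 1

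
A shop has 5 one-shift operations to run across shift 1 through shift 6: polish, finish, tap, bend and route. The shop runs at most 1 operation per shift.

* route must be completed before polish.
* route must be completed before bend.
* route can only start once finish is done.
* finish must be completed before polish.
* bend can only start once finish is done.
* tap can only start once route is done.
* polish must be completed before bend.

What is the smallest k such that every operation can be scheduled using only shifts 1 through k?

5 shifts

The precedence chain requires at least 4 distinct shifts.
With at most 1 per shift and 5 operations, at least 5 shifts are needed.
5 works (last occupied shift: shift 5): for example bend in shift 4, finish in shift 1, tap in shift 5, polish in shift 3, route in shift 2.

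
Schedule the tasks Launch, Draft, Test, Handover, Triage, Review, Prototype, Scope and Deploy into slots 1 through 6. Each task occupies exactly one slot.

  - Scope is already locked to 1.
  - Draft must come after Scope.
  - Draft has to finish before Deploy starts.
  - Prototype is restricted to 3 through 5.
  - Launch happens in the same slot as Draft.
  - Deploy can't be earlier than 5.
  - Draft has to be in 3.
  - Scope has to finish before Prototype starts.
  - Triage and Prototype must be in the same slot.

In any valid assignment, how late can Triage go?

Triage must be in the same slot as Prototype, which can't be before 3, so Triage is at least 3; Triage must be in the same slot as Prototype, which can't be after 5, so Triage is at most 5.
Triage at 5 is achievable: Draft=3, Test=1, Launch=3, Triage=5, Deploy=5, Handover=1, Prototype=5, Review=1, Scope=1.

5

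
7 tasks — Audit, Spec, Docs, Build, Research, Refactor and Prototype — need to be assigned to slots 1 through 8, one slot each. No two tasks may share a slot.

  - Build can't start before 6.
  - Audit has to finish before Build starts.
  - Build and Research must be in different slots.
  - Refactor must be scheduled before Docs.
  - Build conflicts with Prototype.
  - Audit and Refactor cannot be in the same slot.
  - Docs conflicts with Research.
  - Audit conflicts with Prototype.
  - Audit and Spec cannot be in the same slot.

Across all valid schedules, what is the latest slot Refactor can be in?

7

Downstream work caps Refactor at 7.
Refactor at 7 is achievable: Docs in 8; Refactor in 7; Research in 3; Spec in 2; Build in 6; Audit in 1; Prototype in 4.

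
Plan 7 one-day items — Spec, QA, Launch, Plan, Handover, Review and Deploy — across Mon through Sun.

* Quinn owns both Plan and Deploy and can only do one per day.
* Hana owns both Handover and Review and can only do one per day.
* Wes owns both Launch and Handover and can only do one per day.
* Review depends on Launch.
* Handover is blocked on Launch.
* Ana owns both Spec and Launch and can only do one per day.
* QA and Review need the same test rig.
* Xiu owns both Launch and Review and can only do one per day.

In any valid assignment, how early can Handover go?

Tue

Precedence pushes Handover to at least Tue.
Handover at Tue is achievable: Spec in Tue; Review in Wed; QA in Mon; Handover in Tue; Plan in Mon; Deploy in Tue; Launch in Mon.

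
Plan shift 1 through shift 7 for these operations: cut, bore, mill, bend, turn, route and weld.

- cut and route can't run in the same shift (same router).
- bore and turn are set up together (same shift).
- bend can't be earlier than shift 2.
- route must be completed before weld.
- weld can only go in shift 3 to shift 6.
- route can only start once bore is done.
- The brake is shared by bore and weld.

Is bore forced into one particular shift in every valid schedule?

bore can be shift 1 (e.g. cut -> shift 1, mill -> shift 1, turn -> shift 1, bore -> shift 1, route -> shift 2, bend -> shift 2, weld -> shift 3) or shift 2 (e.g. bore in shift 2, cut in shift 1, bend in shift 2, mill in shift 1, weld in shift 4, route in shift 3, turn in shift 2).

No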